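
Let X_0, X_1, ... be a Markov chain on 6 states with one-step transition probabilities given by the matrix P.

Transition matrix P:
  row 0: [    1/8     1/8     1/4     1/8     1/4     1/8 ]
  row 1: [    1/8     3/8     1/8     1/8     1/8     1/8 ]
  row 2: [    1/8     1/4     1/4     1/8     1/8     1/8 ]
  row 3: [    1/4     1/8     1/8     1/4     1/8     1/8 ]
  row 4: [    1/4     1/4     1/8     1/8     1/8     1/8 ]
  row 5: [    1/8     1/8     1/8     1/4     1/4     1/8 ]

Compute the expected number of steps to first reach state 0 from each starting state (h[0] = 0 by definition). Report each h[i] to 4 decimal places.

First-step conditioning: h[0] = 0; for i ≠ 0, h[i] = 1 + Σ_k P[i][k]·h[k].
  h[1] = 1 + 3/8·h[1] + 1/8·h[2] + 1/8·h[3] + 1/8·h[4] + 1/8·h[5]
  h[2] = 1 + 1/4·h[1] + 1/4·h[2] + 1/8·h[3] + 1/8·h[4] + 1/8·h[5]
  h[3] = 1 + 1/8·h[1] + 1/8·h[2] + 1/4·h[3] + 1/8·h[4] + 1/8·h[5]
  h[4] = 1 + 1/4·h[1] + 1/8·h[2] + 1/8·h[3] + 1/8·h[4] + 1/8·h[5]
  h[5] = 1 + 1/8·h[1] + 1/8·h[2] + 1/4·h[3] + 1/4·h[4] + 1/8·h[5]
Solving the 5×5 linear system over states ≠ 0 gives exactly h = [0, 3584/583, 3584/583, 3072/583, 3136/583, 3464/583] (h[0] = 0 is the target).

h = [0.0000, 6.1475, 6.1475, 5.2693, 5.3791, 5.9417]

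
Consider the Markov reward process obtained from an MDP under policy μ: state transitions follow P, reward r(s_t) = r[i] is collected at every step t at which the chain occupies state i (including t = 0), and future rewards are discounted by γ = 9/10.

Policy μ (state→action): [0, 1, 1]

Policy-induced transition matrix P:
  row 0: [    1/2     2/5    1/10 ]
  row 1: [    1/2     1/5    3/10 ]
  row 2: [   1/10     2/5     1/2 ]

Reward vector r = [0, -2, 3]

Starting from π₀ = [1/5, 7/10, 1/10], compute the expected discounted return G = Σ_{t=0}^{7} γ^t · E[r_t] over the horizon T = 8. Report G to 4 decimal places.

G = -0.2433

t=0: π = [0.2000, 0.7000, 0.1000], E[r] = -1.1000, γ^t·E[r] = -1.100000, running G = -1.100000
t=1: π = [0.4600, 0.2600, 0.2800], E[r] = 0.3200, γ^t·E[r] = 0.288000, running G = -0.812000
t=2: π = [0.3880, 0.3480, 0.2640], E[r] = 0.0960, γ^t·E[r] = 0.077760, running G = -0.734240
t=3: π = [0.3944, 0.3304, 0.2752], E[r] = 0.1648, γ^t·E[r] = 0.120139, running G = -0.614101
t=4: π = [0.3899, 0.3339, 0.2762], E[r] = 0.1606, γ^t·E[r] = 0.105396, running G = -0.508705
t=5: π = [0.3895, 0.3332, 0.2772], E[r] = 0.1653, γ^t·E[r] = 0.097615, running G = -0.411090
t=6: π = [0.3891, 0.3334, 0.2775], E[r] = 0.1659, γ^t·E[r] = 0.088173, running G = -0.322917
t=7: π = [0.3890, 0.3333, 0.2777], E[r] = 0.1664, γ^t·E[r] = 0.079592, running G = -0.243324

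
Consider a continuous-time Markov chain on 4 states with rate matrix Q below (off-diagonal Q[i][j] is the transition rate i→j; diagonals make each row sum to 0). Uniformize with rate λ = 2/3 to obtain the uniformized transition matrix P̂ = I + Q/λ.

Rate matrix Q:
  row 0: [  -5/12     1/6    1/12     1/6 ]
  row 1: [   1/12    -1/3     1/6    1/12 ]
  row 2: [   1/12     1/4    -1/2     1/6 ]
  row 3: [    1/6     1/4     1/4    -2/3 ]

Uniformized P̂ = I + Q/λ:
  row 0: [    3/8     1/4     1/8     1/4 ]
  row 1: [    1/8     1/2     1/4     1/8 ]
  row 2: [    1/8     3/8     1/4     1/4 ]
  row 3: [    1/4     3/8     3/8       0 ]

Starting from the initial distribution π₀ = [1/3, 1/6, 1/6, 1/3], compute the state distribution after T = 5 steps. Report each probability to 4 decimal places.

π = [0.1936, 0.4007, 0.2458, 0.1599]

t=0: π = [0.3333, 0.1667, 0.1667, 0.3333]
t=1: π = [0.2500, 0.3542, 0.2500, 0.1458]
t=2: π = [0.2057, 0.3880, 0.2370, 0.1693]
t=3: π = [0.1976, 0.3978, 0.2454, 0.1592]
t=4: π = [0.1943, 0.4000, 0.2452, 0.1605]
t=5: π = [0.1936, 0.4007, 0.2458, 0.1599]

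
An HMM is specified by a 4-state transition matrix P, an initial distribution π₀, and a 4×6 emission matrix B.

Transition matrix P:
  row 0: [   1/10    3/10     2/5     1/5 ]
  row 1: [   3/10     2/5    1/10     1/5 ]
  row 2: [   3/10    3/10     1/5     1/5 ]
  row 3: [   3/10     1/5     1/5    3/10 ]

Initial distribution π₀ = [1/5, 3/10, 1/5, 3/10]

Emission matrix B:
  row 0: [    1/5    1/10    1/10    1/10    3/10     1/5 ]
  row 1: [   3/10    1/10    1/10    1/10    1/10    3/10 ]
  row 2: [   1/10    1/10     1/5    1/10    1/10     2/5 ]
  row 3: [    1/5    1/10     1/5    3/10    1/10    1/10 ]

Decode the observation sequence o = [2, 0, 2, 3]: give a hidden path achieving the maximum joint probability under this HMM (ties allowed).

path = [3, 3, 3, 3]

t=0: δ = [2.000e-02, 3.000e-02, 4.000e-02, 6.000e-02]  (obs o_0=2)
t=1: δ = [3.600e-03, 3.600e-03, 1.200e-03, 3.600e-03]  ψ = [3, 1, 3, 3]  (obs o_1=0)
t=2: δ = [1.080e-04, 1.440e-04, 2.880e-04, 2.160e-04]  ψ = [1, 1, 0, 3]  (obs o_2=2)
t=3: δ = [8.640e-06, 8.640e-06, 5.760e-06, 1.944e-05]  ψ = [2, 2, 2, 3]  (obs o_3=3)
backtrack: best end state = 3; path = [3, 3, 3, 3]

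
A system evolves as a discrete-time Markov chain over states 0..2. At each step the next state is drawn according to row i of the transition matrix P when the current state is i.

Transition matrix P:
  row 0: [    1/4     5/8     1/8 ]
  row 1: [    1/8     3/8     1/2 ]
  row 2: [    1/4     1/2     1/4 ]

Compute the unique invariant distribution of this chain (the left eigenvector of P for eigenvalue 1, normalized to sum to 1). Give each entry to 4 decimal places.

Balance equations π_j = Σ_i π_i·P[i][j]:
  π_0 = 1/4·π_0 + 1/8·π_1 + 1/4·π_2
  π_1 = 5/8·π_0 + 3/8·π_1 + 1/2·π_2
  normalize: π_0 + π_1 + π_2 = 1
Solving the linear system gives exactly π = [14/73, 34/73, 25/73].

π = [0.1918, 0.4658, 0.3425]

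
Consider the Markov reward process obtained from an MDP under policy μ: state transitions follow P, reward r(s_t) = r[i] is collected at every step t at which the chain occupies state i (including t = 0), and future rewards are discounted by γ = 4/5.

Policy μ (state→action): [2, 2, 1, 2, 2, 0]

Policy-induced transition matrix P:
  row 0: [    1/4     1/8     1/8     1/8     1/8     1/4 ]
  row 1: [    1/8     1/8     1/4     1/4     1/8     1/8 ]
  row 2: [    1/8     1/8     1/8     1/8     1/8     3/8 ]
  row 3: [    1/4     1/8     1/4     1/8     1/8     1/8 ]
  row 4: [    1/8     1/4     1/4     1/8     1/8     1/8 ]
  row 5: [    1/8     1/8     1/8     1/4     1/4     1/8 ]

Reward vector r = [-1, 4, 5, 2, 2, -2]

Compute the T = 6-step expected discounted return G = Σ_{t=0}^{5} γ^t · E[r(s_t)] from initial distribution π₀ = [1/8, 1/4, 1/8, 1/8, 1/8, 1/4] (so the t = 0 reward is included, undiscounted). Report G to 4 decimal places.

t=0: π = [0.1250, 0.2500, 0.1250, 0.1250, 0.1250, 0.2500], E[r] = 1.5000, γ^t·E[r] = 1.500000, running G = 1.500000
t=1: π = [0.1563, 0.1406, 0.1875, 0.1875, 0.1563, 0.1719], E[r] = 1.6875, γ^t·E[r] = 1.350000, running G = 2.850000
t=2: π = [0.1680, 0.1445, 0.1855, 0.1641, 0.1465, 0.1914], E[r] = 1.5762, γ^t·E[r] = 1.008750, running G = 3.858750
t=3: π = [0.1665, 0.1433, 0.1819, 0.1670, 0.1489, 0.1924], E[r] = 1.5632, γ^t·E[r] = 0.800375, running G = 4.659125
t=4: π = [0.1667, 0.1436, 0.1824, 0.1670, 0.1490, 0.1913], E[r] = 1.5692, γ^t·E[r] = 0.642763, running G = 5.301888
t=5: π = [0.1667, 0.1436, 0.1825, 0.1669, 0.1489, 0.1914], E[r] = 1.5688, γ^t·E[r] = 0.514050, running G = 5.815938

G = 5.8159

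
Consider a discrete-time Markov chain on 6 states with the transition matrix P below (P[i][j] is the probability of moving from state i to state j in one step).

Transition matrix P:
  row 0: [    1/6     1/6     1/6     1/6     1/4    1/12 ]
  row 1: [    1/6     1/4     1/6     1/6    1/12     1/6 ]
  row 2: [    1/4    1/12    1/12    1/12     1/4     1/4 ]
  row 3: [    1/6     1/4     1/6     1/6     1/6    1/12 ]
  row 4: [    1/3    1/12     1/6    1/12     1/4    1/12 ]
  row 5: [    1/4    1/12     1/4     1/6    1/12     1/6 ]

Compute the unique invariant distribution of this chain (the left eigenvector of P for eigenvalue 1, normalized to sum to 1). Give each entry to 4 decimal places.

Balance equations π_j = Σ_i π_i·P[i][j]:
  π_0 = 1/6·π_0 + 1/6·π_1 + 1/4·π_2 + 1/6·π_3 + 1/3·π_4 + 1/4·π_5
  π_1 = 1/6·π_0 + 1/4·π_1 + 1/12·π_2 + 1/4·π_3 + 1/12·π_4 + 1/12·π_5
  π_2 = 1/6·π_0 + 1/6·π_1 + 1/12·π_2 + 1/6·π_3 + 1/6·π_4 + 1/4·π_5
  π_3 = 1/6·π_0 + 1/6·π_1 + 1/12·π_2 + 1/6·π_3 + 1/12·π_4 + 1/6·π_5
  π_4 = 1/4·π_0 + 1/12·π_1 + 1/4·π_2 + 1/6·π_3 + 1/4·π_4 + 1/12·π_5
  normalize: π_0 + π_1 + π_2 + π_3 + π_4 + π_5 = 1
Solving the linear system gives exactly π = [12277/54951, 211/1409, 694/4227, 7531/54951, 10508/54951, 568/4227].

π = [0.2234, 0.1498, 0.1642, 0.1370, 0.1912, 0.1344]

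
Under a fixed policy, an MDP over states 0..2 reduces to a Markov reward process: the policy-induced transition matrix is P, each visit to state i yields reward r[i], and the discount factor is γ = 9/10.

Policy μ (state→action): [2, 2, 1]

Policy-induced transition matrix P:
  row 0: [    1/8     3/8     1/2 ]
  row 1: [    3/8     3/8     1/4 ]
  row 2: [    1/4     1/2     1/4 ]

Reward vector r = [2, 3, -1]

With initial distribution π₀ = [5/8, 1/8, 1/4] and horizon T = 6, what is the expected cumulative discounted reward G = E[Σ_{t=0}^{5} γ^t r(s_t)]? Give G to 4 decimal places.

t=0: π = [0.6250, 0.1250, 0.2500], E[r] = 1.3750, γ^t·E[r] = 1.375000, running G = 1.375000
t=1: π = [0.1875, 0.4063, 0.4063], E[r] = 1.1875, γ^t·E[r] = 1.068750, running G = 2.443750
t=2: π = [0.2773, 0.4258, 0.2969], E[r] = 1.5352, γ^t·E[r] = 1.243477, running G = 3.687227
t=3: π = [0.2686, 0.4121, 0.3193], E[r] = 1.4541, γ^t·E[r] = 1.060040, running G = 4.747267
t=4: π = [0.2679, 0.4149, 0.3171], E[r] = 1.4635, γ^t·E[r] = 0.960203, running G = 5.707470
t=5: π = [0.2684, 0.4146, 0.3170], E[r] = 1.4637, γ^t·E[r] = 0.864291, running G = 6.571760

G = 6.5718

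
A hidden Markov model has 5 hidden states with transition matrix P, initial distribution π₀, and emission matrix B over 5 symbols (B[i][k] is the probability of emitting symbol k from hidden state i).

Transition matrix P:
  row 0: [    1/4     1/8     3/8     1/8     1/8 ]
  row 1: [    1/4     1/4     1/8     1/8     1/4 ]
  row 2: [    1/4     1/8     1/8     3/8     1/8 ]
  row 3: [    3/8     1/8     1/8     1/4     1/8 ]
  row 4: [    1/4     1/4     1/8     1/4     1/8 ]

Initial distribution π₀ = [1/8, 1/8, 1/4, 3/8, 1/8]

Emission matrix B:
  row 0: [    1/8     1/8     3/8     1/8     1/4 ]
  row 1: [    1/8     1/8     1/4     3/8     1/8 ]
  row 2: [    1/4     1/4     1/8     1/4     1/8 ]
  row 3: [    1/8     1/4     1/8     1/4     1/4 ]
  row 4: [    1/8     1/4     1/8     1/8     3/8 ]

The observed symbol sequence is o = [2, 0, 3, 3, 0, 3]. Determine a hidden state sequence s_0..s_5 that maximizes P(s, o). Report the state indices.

t=0: δ = [4.688e-02, 3.125e-02, 3.125e-02, 4.688e-02, 1.562e-02]  (obs o_0=2)
t=1: δ = [2.197e-03, 9.766e-04, 4.395e-03, 1.465e-03, 9.766e-04]  ψ = [3, 1, 0, 2, 1]  (obs o_1=0)
t=2: δ = [1.373e-04, 2.060e-04, 2.060e-04, 4.120e-04, 6.866e-05]  ψ = [2, 2, 0, 2, 2]  (obs o_2=3)
t=3: δ = [1.931e-05, 1.931e-05, 1.287e-05, 2.575e-05, 6.437e-06]  ψ = [3, 1, 0, 3, 1]  (obs o_3=3)
t=4: δ = [1.207e-06, 6.035e-07, 1.810e-06, 8.047e-07, 6.035e-07]  ψ = [3, 1, 0, 3, 1]  (obs o_4=0)
t=5: δ = [5.658e-08, 8.487e-08, 1.132e-07, 1.697e-07, 2.829e-08]  ψ = [2, 2, 0, 2, 2]  (obs o_5=3)
backtrack: best end state = 3; path = [0, 2, 3, 0, 2, 3]

path = [0, 2, 3, 0, 2, 3]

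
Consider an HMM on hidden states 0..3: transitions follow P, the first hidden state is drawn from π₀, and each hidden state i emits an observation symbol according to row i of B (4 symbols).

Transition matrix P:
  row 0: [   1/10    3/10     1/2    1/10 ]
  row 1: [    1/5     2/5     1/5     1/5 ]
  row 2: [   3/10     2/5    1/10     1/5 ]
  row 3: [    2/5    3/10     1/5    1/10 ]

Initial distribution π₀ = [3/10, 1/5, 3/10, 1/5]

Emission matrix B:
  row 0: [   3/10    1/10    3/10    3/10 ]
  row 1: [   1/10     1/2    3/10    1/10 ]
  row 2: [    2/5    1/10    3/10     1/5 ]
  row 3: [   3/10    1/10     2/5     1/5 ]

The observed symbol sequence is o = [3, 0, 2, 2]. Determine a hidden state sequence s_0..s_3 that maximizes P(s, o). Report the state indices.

path = [0, 2, 1, 1]

t=0: δ = [9.000e-02, 2.000e-02, 6.000e-02, 4.000e-02]  (obs o_0=3)
t=1: δ = [5.400e-03, 2.700e-03, 1.800e-02, 3.600e-03]  ψ = [2, 0, 0, 2]  (obs o_1=0)
t=2: δ = [1.620e-03, 2.160e-03, 8.100e-04, 1.440e-03]  ψ = [2, 2, 0, 2]  (obs o_2=2)
t=3: δ = [1.728e-04, 2.592e-04, 2.430e-04, 1.728e-04]  ψ = [3, 1, 0, 1]  (obs o_3=2)
backtrack: best end state = 1; path = [0, 2, 1, 1]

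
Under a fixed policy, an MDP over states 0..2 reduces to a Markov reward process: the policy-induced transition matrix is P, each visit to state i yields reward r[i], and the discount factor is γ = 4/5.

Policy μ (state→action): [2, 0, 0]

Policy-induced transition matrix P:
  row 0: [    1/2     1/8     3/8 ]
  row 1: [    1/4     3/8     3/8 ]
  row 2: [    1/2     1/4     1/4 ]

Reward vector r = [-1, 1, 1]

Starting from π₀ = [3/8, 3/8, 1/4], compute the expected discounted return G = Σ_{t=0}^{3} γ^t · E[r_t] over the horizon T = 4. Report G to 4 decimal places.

t=0: π = [0.3750, 0.3750, 0.2500], E[r] = 0.2500, γ^t·E[r] = 0.250000, running G = 0.250000
t=1: π = [0.4063, 0.2500, 0.3438], E[r] = 0.1875, γ^t·E[r] = 0.150000, running G = 0.400000
t=2: π = [0.4375, 0.2305, 0.3320], E[r] = 0.1250, γ^t·E[r] = 0.080000, running G = 0.480000
t=3: π = [0.4424, 0.2241, 0.3335], E[r] = 0.1152, γ^t·E[r] = 0.059000, running G = 0.539000

G = 0.5390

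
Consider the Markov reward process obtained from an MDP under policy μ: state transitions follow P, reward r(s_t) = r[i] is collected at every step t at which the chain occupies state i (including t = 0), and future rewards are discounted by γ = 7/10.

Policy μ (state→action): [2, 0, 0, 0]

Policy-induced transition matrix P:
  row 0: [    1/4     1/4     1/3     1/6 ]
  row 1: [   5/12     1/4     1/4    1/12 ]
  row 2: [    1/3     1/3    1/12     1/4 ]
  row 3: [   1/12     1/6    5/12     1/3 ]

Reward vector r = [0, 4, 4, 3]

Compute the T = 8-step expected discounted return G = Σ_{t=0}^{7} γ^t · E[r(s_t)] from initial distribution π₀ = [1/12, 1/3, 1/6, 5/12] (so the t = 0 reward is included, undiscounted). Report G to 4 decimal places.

t=0: π = [0.0833, 0.3333, 0.1667, 0.4167], E[r] = 3.2500, γ^t·E[r] = 3.250000, running G = 3.250000
t=1: π = [0.2500, 0.2292, 0.2986, 0.2222], E[r] = 2.7778, γ^t·E[r] = 1.944444, running G = 5.194444
t=2: π = [0.2760, 0.2564, 0.2581, 0.2095], E[r] = 2.6863, γ^t·E[r] = 1.316308, running G = 6.510752
t=3: π = [0.2793, 0.2541, 0.2649, 0.2017], E[r] = 2.6810, γ^t·E[r] = 0.919579, running G = 7.430332
t=4: π = [0.2808, 0.2553, 0.2627, 0.2012], E[r] = 2.6756, γ^t·E[r] = 0.642417, running G = 8.072749
t=5: π = [0.2809, 0.2551, 0.2631, 0.2008], E[r] = 2.6755, γ^t·E[r] = 0.449679, running G = 8.522428
t=6: π = [0.2810, 0.2552, 0.2630, 0.2008], E[r] = 2.6753, γ^t·E[r] = 0.314744, running G = 8.837172
t=7: π = [0.2810, 0.2552, 0.2630, 0.2008], E[r] = 2.6753, γ^t·E[r] = 0.220321, running G = 9.057493

G = 9.0575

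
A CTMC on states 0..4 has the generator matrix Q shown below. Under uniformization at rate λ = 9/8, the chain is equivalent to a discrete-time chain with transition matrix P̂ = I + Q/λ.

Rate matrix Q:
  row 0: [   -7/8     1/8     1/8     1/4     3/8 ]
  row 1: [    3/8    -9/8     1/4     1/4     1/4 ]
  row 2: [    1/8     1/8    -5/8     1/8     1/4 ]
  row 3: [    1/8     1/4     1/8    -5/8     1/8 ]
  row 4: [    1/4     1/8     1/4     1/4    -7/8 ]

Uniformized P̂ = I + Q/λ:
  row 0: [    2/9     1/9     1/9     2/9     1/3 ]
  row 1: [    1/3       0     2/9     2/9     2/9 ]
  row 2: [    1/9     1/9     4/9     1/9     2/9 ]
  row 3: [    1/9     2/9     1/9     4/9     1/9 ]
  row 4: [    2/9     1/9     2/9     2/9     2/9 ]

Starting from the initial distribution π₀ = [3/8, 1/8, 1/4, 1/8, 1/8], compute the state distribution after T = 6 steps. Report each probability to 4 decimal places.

π = [0.1831, 0.1254, 0.2233, 0.2538, 0.2144]

t=0: π = [0.3750, 0.1250, 0.2500, 0.1250, 0.1250]
t=1: π = [0.1944, 0.1111, 0.2222, 0.2222, 0.2500]
t=2: π = [0.1852, 0.1235, 0.2253, 0.2469, 0.2191]
t=3: π = [0.1835, 0.1248, 0.2243, 0.2521, 0.2154]
t=4: π = [0.1832, 0.1252, 0.2237, 0.2533, 0.2146]
t=5: π = [0.1831, 0.1253, 0.2234, 0.2537, 0.2144]
t=6: π = [0.1831, 0.1254, 0.2233, 0.2538, 0.2144]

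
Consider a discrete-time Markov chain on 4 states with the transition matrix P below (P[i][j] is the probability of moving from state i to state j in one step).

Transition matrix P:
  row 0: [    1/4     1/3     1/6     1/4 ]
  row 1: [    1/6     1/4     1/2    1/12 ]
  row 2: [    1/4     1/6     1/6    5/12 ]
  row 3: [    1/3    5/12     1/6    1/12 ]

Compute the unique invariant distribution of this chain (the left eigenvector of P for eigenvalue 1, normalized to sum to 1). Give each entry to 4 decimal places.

π = [0.2439, 0.2837, 0.2612, 0.2111]

Balance equations π_j = Σ_i π_i·P[i][j]:
  π_0 = 1/4·π_0 + 1/6·π_1 + 1/4·π_2 + 1/3·π_3
  π_1 = 1/3·π_0 + 1/4·π_1 + 1/6·π_2 + 5/12·π_3
  π_2 = 1/6·π_0 + 1/2·π_1 + 1/6·π_2 + 1/6·π_3
  normalize: π_0 + π_1 + π_2 + π_3 = 1
Solving the linear system gives exactly π = [141/578, 82/289, 151/578, 61/289].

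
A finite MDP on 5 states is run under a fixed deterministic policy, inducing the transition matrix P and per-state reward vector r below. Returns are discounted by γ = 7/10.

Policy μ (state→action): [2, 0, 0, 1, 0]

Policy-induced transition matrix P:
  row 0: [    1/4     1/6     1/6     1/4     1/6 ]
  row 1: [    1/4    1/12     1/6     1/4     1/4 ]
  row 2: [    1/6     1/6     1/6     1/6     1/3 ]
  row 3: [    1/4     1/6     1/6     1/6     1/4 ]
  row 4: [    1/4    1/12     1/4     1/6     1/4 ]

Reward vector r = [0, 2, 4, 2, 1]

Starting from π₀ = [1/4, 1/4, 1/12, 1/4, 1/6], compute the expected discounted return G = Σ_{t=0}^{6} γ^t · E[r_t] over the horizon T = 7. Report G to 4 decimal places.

G = 4.9013

t=0: π = [0.2500, 0.2500, 0.0833, 0.2500, 0.1667], E[r] = 1.5000, γ^t·E[r] = 1.500000, running G = 1.500000
t=1: π = [0.2431, 0.1319, 0.1806, 0.2083, 0.2361], E[r] = 1.6389, γ^t·E[r] = 1.147222, running G = 2.647222
t=2: π = [0.2350, 0.1360, 0.1863, 0.1979, 0.2448], E[r] = 1.6580, γ^t·E[r] = 0.812413, running G = 3.459635
t=3: π = [0.2345, 0.1349, 0.1871, 0.1976, 0.2459], E[r] = 1.6592, γ^t·E[r] = 0.569119, running G = 4.028755
t=4: π = [0.2344, 0.1349, 0.1872, 0.1975, 0.2460], E[r] = 1.6595, γ^t·E[r] = 0.398435, running G = 4.427189
t=5: π = [0.2344, 0.1349, 0.1872, 0.1974, 0.2461], E[r] = 1.6595, γ^t·E[r] = 0.278908, running G = 4.706097
t=6: π = [0.2344, 0.1349, 0.1872, 0.1974, 0.2461], E[r] = 1.6595, γ^t·E[r] = 0.195236, running G = 4.901333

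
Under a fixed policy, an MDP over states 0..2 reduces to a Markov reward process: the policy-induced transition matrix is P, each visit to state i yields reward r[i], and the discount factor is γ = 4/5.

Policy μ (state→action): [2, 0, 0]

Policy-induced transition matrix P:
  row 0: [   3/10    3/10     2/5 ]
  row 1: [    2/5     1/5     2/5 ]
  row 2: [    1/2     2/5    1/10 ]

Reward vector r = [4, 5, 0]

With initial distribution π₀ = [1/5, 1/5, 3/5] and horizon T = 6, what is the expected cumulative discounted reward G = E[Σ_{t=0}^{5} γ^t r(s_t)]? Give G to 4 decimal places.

t=0: π = [0.2000, 0.2000, 0.6000], E[r] = 1.8000, γ^t·E[r] = 1.800000, running G = 1.800000
t=1: π = [0.4400, 0.3400, 0.2200], E[r] = 3.4600, γ^t·E[r] = 2.768000, running G = 4.568000
t=2: π = [0.3780, 0.2880, 0.3340], E[r] = 2.9520, γ^t·E[r] = 1.889280, running G = 6.457280
t=3: π = [0.3956, 0.3046, 0.2998], E[r] = 3.1054, γ^t·E[r] = 1.589965, running G = 8.047245
t=4: π = [0.3904, 0.2995, 0.3101], E[r] = 3.0593, γ^t·E[r] = 1.253081, running G = 9.300326
t=5: π = [0.3920, 0.3011, 0.3070], E[r] = 3.0731, γ^t·E[r] = 1.007002, running G = 10.307328

G = 10.3073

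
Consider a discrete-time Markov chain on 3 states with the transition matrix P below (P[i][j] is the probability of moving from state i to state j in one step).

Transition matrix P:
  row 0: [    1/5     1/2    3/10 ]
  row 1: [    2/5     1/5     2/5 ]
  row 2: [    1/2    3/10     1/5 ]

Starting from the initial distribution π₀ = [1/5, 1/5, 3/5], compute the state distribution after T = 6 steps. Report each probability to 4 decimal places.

π = [0.3586, 0.3380, 0.3034]

t=0: π = [0.2000, 0.2000, 0.6000]
t=1: π = [0.4200, 0.3200, 0.2600]
t=2: π = [0.3420, 0.3520, 0.3060]
t=3: π = [0.3622, 0.3332, 0.3046]
t=4: π = [0.3580, 0.3391, 0.3029]
t=5: π = [0.3587, 0.3377, 0.3036]
t=6: π = [0.3586, 0.3380, 0.3034]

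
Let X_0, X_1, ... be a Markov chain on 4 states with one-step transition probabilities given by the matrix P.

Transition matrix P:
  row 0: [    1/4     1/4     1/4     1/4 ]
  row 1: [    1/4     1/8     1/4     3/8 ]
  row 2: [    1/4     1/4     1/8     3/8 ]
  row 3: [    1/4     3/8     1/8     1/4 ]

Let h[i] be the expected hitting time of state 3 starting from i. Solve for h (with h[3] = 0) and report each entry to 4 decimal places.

h = [3.2727, 2.9091, 2.9091, 0.0000]

First-step conditioning: h[3] = 0; for i ≠ 3, h[i] = 1 + Σ_k P[i][k]·h[k].
  h[0] = 1 + 1/4·h[0] + 1/4·h[1] + 1/4·h[2]
  h[1] = 1 + 1/4·h[0] + 1/8·h[1] + 1/4·h[2]
  h[2] = 1 + 1/4·h[0] + 1/4·h[1] + 1/8·h[2]
Solving the 3×3 linear system over states ≠ 3 gives exactly h = [36/11, 32/11, 32/11, 0] (h[3] = 0 is the target).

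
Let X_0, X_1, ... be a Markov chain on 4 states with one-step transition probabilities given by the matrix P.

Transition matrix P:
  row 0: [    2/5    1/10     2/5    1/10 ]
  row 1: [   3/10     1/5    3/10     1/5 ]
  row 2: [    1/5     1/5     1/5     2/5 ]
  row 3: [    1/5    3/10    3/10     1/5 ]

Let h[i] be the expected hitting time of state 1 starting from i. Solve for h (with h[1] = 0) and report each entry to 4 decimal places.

First-step conditioning: h[1] = 0; for i ≠ 1, h[i] = 1 + Σ_k P[i][k]·h[k].
  h[0] = 1 + 2/5·h[0] + 2/5·h[2] + 1/10·h[3]
  h[2] = 1 + 1/5·h[0] + 1/5·h[2] + 2/5·h[3]
  h[3] = 1 + 1/5·h[0] + 3/10·h[2] + 1/5·h[3]
Solving the 3×3 linear system over states ≠ 1 gives exactly h = [555/97, 0, 480/97, 440/97] (h[1] = 0 is the target).

h = [5.7216, 0.0000, 4.9485, 4.5361]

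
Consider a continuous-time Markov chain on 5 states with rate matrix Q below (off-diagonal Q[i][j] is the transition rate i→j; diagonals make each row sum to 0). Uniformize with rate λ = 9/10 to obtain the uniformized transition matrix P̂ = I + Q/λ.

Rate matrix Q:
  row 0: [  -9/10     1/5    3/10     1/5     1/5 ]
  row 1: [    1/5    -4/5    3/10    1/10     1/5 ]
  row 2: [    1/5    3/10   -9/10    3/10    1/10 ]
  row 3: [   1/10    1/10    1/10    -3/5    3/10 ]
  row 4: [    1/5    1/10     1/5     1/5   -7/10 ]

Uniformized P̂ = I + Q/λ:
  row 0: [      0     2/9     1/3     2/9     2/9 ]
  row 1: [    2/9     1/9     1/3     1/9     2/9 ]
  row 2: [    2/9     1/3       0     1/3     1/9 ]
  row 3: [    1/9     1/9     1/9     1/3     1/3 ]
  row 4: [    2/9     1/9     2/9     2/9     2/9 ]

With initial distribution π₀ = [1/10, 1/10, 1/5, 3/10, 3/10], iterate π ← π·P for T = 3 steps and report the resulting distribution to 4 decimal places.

t=0: π = [0.1000, 0.1000, 0.2000, 0.3000, 0.3000]
t=1: π = [0.1667, 0.1667, 0.1667, 0.2667, 0.2333]
t=2: π = [0.1556, 0.1667, 0.1926, 0.2519, 0.2333]
t=3: π = [0.1597, 0.1712, 0.1872, 0.2531, 0.2288]

π = [0.1597, 0.1712, 0.1872, 0.2531, 0.2288]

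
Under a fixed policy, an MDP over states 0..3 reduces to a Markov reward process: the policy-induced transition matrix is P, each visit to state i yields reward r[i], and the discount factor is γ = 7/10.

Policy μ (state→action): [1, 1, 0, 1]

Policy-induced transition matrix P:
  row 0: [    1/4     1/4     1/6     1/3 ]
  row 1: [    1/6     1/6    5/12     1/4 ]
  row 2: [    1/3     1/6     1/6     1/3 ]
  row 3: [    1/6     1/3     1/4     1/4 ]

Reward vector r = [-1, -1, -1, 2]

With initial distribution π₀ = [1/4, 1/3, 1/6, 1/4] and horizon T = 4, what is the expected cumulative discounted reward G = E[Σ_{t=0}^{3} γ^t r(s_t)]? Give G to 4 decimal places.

G = -0.4598

t=0: π = [0.2500, 0.3333, 0.1667, 0.2500], E[r] = -0.2500, γ^t·E[r] = -0.250000, running G = -0.250000
t=1: π = [0.2153, 0.2292, 0.2708, 0.2847], E[r] = -0.1458, γ^t·E[r] = -0.102083, running G = -0.352083
t=2: π = [0.2297, 0.2321, 0.2477, 0.2905], E[r] = -0.1285, γ^t·E[r] = -0.062951, running G = -0.415035
t=3: π = [0.2271, 0.2342, 0.2489, 0.2898], E[r] = -0.1306, γ^t·E[r] = -0.044810, running G = -0.459845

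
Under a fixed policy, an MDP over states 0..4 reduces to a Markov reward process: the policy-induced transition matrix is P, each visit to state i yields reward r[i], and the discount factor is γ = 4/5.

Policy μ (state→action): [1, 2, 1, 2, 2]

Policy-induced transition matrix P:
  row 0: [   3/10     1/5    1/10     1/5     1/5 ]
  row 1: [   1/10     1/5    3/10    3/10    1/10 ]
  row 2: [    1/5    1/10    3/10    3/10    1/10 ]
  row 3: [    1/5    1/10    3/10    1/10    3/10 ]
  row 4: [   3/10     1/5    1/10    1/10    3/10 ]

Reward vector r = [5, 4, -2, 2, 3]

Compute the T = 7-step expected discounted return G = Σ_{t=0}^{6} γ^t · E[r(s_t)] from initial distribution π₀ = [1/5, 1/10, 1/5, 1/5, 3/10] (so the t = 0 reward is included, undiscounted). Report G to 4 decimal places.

G = 9.3431

t=0: π = [0.2000, 0.1000, 0.2000, 0.2000, 0.3000], E[r] = 2.3000, γ^t·E[r] = 2.300000, running G = 2.300000
t=1: π = [0.2400, 0.1600, 0.2000, 0.1800, 0.2200], E[r] = 2.4600, γ^t·E[r] = 1.968000, running G = 4.268000
t=2: π = [0.2300, 0.1620, 0.2080, 0.1960, 0.2040], E[r] = 2.3860, γ^t·E[r] = 1.527040, running G = 5.795040
t=3: π = [0.2272, 0.1596, 0.2132, 0.1970, 0.2030], E[r] = 2.3510, γ^t·E[r] = 1.203712, running G = 6.998752
t=4: π = [0.2271, 0.1590, 0.2140, 0.1973, 0.2027], E[r] = 2.3460, γ^t·E[r] = 0.960930, running G = 7.959682
t=5: π = [0.2271, 0.1589, 0.2140, 0.1973, 0.2027], E[r] = 2.3455, γ^t·E[r] = 0.768581, running G = 8.728262
t=6: π = [0.2271, 0.1589, 0.2140, 0.1973, 0.2027], E[r] = 2.3455, γ^t·E[r] = 0.614870, running G = 9.343132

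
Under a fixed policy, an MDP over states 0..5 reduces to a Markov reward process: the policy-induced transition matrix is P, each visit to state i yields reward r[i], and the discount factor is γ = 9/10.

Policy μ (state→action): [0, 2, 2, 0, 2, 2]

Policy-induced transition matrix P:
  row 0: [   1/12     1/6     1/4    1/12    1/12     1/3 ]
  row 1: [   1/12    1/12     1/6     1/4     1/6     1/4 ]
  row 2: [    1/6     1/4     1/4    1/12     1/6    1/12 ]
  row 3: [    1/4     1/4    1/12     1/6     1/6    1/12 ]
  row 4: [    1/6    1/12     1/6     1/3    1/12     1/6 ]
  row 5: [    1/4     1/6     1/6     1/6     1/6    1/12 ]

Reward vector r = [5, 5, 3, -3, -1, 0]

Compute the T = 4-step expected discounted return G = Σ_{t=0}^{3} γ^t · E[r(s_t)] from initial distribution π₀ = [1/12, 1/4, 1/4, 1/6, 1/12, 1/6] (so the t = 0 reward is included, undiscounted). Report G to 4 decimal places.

t=0: π = [0.0833, 0.2500, 0.2500, 0.1667, 0.0833, 0.1667], E[r] = 1.8333, γ^t·E[r] = 1.833333, running G = 1.833333
t=1: π = [0.1667, 0.1736, 0.1806, 0.1736, 0.1528, 0.1528], E[r] = 1.5694, γ^t·E[r] = 1.412500, running G = 3.245833
t=2: π = [0.1655, 0.1690, 0.1811, 0.1777, 0.1400, 0.1667], E[r] = 1.5428, γ^t·E[r] = 1.249688, running G = 4.495521
t=3: π = [0.1675, 0.1708, 0.1807, 0.1752, 0.1412, 0.1645], E[r] = 1.5669, γ^t·E[r] = 1.142297, running G = 5.637818

G = 5.6378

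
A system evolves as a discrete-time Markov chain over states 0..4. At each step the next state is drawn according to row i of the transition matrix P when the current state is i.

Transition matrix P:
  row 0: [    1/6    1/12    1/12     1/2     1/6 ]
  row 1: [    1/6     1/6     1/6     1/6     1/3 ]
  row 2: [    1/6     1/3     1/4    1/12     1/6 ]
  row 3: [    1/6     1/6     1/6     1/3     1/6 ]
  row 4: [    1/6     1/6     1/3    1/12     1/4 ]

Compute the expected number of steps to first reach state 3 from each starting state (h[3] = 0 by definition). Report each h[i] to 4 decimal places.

h = [3.5136, 5.4416, 5.8488, 0.0000, 5.9229]

First-step conditioning: h[3] = 0; for i ≠ 3, h[i] = 1 + Σ_k P[i][k]·h[k].
  h[0] = 1 + 1/6·h[0] + 1/12·h[1] + 1/12·h[2] + 1/6·h[4]
  h[1] = 1 + 1/6·h[0] + 1/6·h[1] + 1/6·h[2] + 1/3·h[4]
  h[2] = 1 + 1/6·h[0] + 1/3·h[1] + 1/4·h[2] + 1/6·h[4]
  h[4] = 1 + 1/6·h[0] + 1/6·h[1] + 1/3·h[2] + 1/4·h[4]
Solving the 4×4 linear system over states ≠ 3 gives exactly h = [6834/1945, 10584/1945, 11376/1945, 0, 2304/389] (h[3] = 0 is the target).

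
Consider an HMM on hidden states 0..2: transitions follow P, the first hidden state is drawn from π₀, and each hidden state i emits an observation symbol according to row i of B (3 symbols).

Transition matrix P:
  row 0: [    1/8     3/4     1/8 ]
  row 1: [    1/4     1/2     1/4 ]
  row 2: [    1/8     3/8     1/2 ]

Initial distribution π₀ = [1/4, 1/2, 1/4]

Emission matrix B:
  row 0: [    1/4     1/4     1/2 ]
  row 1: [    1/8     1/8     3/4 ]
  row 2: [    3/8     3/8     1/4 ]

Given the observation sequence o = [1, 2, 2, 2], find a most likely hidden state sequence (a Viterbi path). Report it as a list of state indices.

t=0: δ = [6.250e-02, 6.250e-02, 9.375e-02]  (obs o_0=1)
t=1: δ = [7.812e-03, 3.516e-02, 1.172e-02]  ψ = [1, 0, 2]  (obs o_1=2)
t=2: δ = [4.395e-03, 1.318e-02, 2.197e-03]  ψ = [1, 1, 1]  (obs o_2=2)
t=3: δ = [1.648e-03, 4.944e-03, 8.240e-04]  ψ = [1, 1, 1]  (obs o_3=2)
backtrack: best end state = 1; path = [0, 1, 1, 1]

path = [0, 1, 1, 1]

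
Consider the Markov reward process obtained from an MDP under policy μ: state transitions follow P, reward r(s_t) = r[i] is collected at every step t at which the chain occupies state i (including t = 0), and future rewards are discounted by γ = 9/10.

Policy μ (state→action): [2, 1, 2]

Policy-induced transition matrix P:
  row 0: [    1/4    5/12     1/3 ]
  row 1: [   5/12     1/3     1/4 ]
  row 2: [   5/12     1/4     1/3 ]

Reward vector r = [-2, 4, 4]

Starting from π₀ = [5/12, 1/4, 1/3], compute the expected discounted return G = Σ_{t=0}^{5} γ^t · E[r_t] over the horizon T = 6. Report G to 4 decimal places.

t=0: π = [0.4167, 0.2500, 0.3333], E[r] = 1.5000, γ^t·E[r] = 1.500000, running G = 1.500000
t=1: π = [0.3472, 0.3403, 0.3125], E[r] = 1.9167, γ^t·E[r] = 1.725000, running G = 3.225000
t=2: π = [0.3588, 0.3362, 0.3050], E[r] = 1.8472, γ^t·E[r] = 1.496250, running G = 4.721250
t=3: π = [0.3569, 0.3378, 0.3053], E[r] = 1.8588, γ^t·E[r] = 1.355063, running G = 6.076313
t=4: π = [0.3572, 0.3376, 0.3052], E[r] = 1.8569, γ^t·E[r] = 1.218291, running G = 7.294603
t=5: π = [0.3571, 0.3377, 0.3052], E[r] = 1.8572, γ^t·E[r] = 1.096651, running G = 8.391255

G = 8.3913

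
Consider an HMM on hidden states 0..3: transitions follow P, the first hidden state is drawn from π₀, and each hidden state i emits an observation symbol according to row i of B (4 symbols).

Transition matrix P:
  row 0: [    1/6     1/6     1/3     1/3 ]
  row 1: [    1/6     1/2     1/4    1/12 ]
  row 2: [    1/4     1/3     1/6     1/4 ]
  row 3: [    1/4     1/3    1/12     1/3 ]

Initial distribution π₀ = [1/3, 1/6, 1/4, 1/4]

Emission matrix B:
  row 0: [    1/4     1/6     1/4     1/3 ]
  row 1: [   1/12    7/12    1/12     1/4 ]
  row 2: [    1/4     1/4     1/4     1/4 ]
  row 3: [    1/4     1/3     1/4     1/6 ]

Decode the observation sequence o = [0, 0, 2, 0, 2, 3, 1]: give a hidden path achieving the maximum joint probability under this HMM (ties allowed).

path = [0, 3, 3, 3, 3, 1, 1]

t=0: δ = [8.333e-02, 1.389e-02, 6.250e-02, 6.250e-02]  (obs o_0=0)
t=1: δ = [3.906e-03, 1.736e-03, 6.944e-03, 6.944e-03]  ψ = [2, 2, 0, 0]  (obs o_1=0)
t=2: δ = [4.340e-04, 1.929e-04, 3.255e-04, 5.787e-04]  ψ = [2, 2, 0, 3]  (obs o_2=2)
t=3: δ = [3.617e-05, 1.608e-05, 3.617e-05, 4.823e-05]  ψ = [3, 3, 0, 3]  (obs o_3=0)
t=4: δ = [3.014e-06, 1.340e-06, 3.014e-06, 4.019e-06]  ψ = [3, 3, 0, 3]  (obs o_4=2)
t=5: δ = [3.349e-07, 3.349e-07, 2.512e-07, 2.233e-07]  ψ = [3, 3, 0, 3]  (obs o_5=3)
t=6: δ = [1.047e-08, 9.768e-08, 2.791e-08, 3.721e-08]  ψ = [2, 1, 0, 0]  (obs o_6=1)
backtrack: best end state = 1; path = [0, 3, 3, 3, 3, 1, 1]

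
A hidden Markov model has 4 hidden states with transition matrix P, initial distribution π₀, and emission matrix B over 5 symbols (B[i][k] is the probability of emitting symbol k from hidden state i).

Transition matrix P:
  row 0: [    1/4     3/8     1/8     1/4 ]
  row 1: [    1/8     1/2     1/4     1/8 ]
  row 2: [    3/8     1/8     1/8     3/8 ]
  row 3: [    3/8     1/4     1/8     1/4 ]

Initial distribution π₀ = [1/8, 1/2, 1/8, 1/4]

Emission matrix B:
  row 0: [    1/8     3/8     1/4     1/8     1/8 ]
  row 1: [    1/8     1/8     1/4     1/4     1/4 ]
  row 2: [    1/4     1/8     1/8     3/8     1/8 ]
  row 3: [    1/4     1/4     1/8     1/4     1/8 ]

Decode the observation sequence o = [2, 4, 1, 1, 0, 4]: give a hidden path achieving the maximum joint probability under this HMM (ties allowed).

path = [1, 1, 1, 1, 1, 1]

t=0: δ = [3.125e-02, 1.250e-01, 1.562e-02, 3.125e-02]  (obs o_0=2)
t=1: δ = [1.953e-03, 1.562e-02, 3.906e-03, 1.953e-03]  ψ = [1, 1, 1, 1]  (obs o_1=4)
t=2: δ = [7.324e-04, 9.766e-04, 4.883e-04, 4.883e-04]  ψ = [1, 1, 1, 1]  (obs o_2=1)
t=3: δ = [6.866e-05, 6.104e-05, 3.052e-05, 4.578e-05]  ψ = [0, 1, 1, 0]  (obs o_3=1)
t=4: δ = [2.146e-06, 3.815e-06, 3.815e-06, 4.292e-06]  ψ = [0, 1, 1, 0]  (obs o_4=0)
t=5: δ = [2.012e-07, 4.768e-07, 1.192e-07, 1.788e-07]  ψ = [3, 1, 1, 2]  (obs o_5=4)
backtrack: best end state = 1; path = [1, 1, 1, 1, 1, 1]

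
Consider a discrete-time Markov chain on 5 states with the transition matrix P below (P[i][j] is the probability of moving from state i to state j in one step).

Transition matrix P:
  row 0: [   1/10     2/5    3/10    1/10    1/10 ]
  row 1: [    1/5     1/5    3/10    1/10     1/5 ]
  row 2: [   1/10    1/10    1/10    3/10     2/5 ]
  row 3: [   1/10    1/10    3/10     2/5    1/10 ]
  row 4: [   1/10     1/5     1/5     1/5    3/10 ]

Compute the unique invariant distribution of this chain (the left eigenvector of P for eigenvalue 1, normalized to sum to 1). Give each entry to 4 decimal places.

π = [0.1176, 0.1763, 0.2305, 0.2421, 0.2335]

Balance equations π_j = Σ_i π_i·P[i][j]:
  π_0 = 1/10·π_0 + 1/5·π_1 + 1/10·π_2 + 1/10·π_3 + 1/10·π_4
  π_1 = 2/5·π_0 + 1/5·π_1 + 1/10·π_2 + 1/10·π_3 + 1/5·π_4
  π_2 = 3/10·π_0 + 3/10·π_1 + 1/10·π_2 + 3/10·π_3 + 1/5·π_4
  π_3 = 1/10·π_0 + 1/10·π_1 + 3/10·π_2 + 2/5·π_3 + 1/5·π_4
  normalize: π_0 + π_1 + π_2 + π_3 + π_4 = 1
Solving the linear system gives exactly π = [333/2831, 499/2831, 1958/8493, 2056/8493, 661/2831].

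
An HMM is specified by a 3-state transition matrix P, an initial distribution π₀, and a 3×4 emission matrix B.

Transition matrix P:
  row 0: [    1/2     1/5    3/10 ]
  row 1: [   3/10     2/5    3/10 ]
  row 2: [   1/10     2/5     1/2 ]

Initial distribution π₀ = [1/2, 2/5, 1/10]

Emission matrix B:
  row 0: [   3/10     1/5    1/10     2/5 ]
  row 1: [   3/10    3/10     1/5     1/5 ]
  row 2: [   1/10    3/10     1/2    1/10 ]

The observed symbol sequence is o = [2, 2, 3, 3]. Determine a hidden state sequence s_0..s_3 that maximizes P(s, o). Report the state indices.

t=0: δ = [5.000e-02, 8.000e-02, 5.000e-02]  (obs o_0=2)
t=1: δ = [2.500e-03, 6.400e-03, 1.250e-02]  ψ = [0, 1, 2]  (obs o_1=2)
t=2: δ = [7.680e-04, 1.000e-03, 6.250e-04]  ψ = [1, 2, 2]  (obs o_2=3)
t=3: δ = [1.536e-04, 8.000e-05, 3.125e-05]  ψ = [0, 1, 2]  (obs o_3=3)
backtrack: best end state = 0; path = [1, 1, 0, 0]

path = [1, 1, 0, 0]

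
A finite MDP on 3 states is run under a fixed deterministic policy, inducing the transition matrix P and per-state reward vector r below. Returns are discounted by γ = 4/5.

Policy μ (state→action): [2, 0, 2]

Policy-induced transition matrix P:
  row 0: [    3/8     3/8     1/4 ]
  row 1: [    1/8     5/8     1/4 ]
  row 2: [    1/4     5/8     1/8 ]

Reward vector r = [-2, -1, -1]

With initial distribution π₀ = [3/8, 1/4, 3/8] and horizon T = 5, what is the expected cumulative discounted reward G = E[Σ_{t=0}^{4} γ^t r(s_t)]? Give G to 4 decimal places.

G = -4.2778

t=0: π = [0.3750, 0.2500, 0.3750], E[r] = -1.3750, γ^t·E[r] = -1.375000, running G = -1.375000
t=1: π = [0.2656, 0.5313, 0.2031], E[r] = -1.2656, γ^t·E[r] = -1.012500, running G = -2.387500
t=2: π = [0.2168, 0.5586, 0.2246], E[r] = -1.2168, γ^t·E[r] = -0.778750, running G = -3.166250
t=3: π = [0.2073, 0.5708, 0.2219], E[r] = -1.2073, γ^t·E[r] = -0.618125, running G = -3.784375
t=4: π = [0.2046, 0.5732, 0.2223], E[r] = -1.2046, γ^t·E[r] = -0.493388, running G = -4.277763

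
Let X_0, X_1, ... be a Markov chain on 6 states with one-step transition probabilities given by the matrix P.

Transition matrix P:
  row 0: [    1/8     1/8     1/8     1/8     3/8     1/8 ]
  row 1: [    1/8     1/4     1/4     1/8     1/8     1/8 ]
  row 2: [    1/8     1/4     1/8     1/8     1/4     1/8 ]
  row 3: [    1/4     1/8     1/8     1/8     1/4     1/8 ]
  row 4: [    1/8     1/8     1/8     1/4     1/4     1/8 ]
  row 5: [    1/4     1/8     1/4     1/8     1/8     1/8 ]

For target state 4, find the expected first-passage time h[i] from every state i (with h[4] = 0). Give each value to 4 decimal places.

h = [3.7527, 4.9126, 4.3667, 4.2217, 0.0000, 4.7676]

First-step conditioning: h[4] = 0; for i ≠ 4, h[i] = 1 + Σ_k P[i][k]·h[k].
  h[0] = 1 + 1/8·h[0] + 1/8·h[1] + 1/8·h[2] + 1/8·h[3] + 1/8·h[5]
  h[1] = 1 + 1/8·h[0] + 1/4·h[1] + 1/4·h[2] + 1/8·h[3] + 1/8·h[5]
  h[2] = 1 + 1/8·h[0] + 1/4·h[1] + 1/8·h[2] + 1/8·h[3] + 1/8·h[5]
  h[3] = 1 + 1/4·h[0] + 1/8·h[1] + 1/8·h[2] + 1/8·h[3] + 1/8·h[5]
  h[5] = 1 + 1/4·h[0] + 1/8·h[1] + 1/4·h[2] + 1/8·h[3] + 1/8·h[5]
Solving the 5×5 linear system over states ≠ 4 gives exactly h = [1760/469, 2304/469, 2048/469, 1980/469, 0, 2236/469] (h[4] = 0 is the target).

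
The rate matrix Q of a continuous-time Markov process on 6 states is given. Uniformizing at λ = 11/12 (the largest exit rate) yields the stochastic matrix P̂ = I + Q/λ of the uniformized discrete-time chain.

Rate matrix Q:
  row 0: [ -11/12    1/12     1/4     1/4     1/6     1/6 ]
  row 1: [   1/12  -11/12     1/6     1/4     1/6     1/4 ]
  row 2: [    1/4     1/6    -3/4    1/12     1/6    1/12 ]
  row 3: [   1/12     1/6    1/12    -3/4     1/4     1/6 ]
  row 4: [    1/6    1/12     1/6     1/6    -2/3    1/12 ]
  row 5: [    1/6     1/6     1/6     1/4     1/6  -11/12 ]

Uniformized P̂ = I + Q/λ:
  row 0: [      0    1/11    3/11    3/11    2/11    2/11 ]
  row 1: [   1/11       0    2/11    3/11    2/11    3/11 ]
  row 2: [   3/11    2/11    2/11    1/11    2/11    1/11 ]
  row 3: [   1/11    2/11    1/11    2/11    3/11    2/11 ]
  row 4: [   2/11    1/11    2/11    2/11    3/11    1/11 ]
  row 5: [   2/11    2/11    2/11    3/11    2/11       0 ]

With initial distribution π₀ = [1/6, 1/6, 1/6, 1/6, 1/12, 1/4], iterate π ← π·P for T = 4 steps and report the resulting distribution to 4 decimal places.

t=0: π = [0.1667, 0.1667, 0.1667, 0.1667, 0.0833, 0.2500]
t=1: π = [0.1364, 0.1288, 0.1818, 0.2197, 0.2045, 0.1288]
t=2: π = [0.1419, 0.1274, 0.1742, 0.2011, 0.2204, 0.1350]
t=3: π = [0.1420, 0.1257, 0.1764, 0.2027, 0.2201, 0.1330]
t=4: π = [0.1422, 0.1260, 0.1763, 0.2022, 0.2203, 0.1330]

π = [0.1422, 0.1260, 0.1763, 0.2022, 0.2203, 0.1330]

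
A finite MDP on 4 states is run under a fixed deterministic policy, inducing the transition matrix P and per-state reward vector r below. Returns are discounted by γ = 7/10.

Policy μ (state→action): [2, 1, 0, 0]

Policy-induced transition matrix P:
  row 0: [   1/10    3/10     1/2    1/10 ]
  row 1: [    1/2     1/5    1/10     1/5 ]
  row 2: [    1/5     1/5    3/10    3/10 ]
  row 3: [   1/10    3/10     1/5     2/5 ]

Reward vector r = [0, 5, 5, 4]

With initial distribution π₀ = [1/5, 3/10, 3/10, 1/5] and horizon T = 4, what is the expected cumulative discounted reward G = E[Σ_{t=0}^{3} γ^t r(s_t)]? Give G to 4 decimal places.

G = 9.2699

t=0: π = [0.2000, 0.3000, 0.3000, 0.2000], E[r] = 3.8000, γ^t·E[r] = 3.800000, running G = 3.800000
t=1: π = [0.2500, 0.2400, 0.2600, 0.2500], E[r] = 3.5000, γ^t·E[r] = 2.450000, running G = 6.250000
t=2: π = [0.2220, 0.2500, 0.2770, 0.2510], E[r] = 3.6390, γ^t·E[r] = 1.783110, running G = 8.033110
t=3: π = [0.2277, 0.2473, 0.2693, 0.2557], E[r] = 3.6058, γ^t·E[r] = 1.236789, running G = 9.269899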